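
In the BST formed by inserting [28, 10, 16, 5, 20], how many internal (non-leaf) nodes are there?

Tree built from: [28, 10, 16, 5, 20]
Tree (level-order array): [28, 10, None, 5, 16, None, None, None, 20]
Rule: An internal node has at least one child.
Per-node child counts:
  node 28: 1 child(ren)
  node 10: 2 child(ren)
  node 5: 0 child(ren)
  node 16: 1 child(ren)
  node 20: 0 child(ren)
Matching nodes: [28, 10, 16]
Count of internal (non-leaf) nodes: 3


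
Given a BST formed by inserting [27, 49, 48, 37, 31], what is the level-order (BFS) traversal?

Tree insertion order: [27, 49, 48, 37, 31]
Tree (level-order array): [27, None, 49, 48, None, 37, None, 31]
BFS from the root, enqueuing left then right child of each popped node:
  queue [27] -> pop 27, enqueue [49], visited so far: [27]
  queue [49] -> pop 49, enqueue [48], visited so far: [27, 49]
  queue [48] -> pop 48, enqueue [37], visited so far: [27, 49, 48]
  queue [37] -> pop 37, enqueue [31], visited so far: [27, 49, 48, 37]
  queue [31] -> pop 31, enqueue [none], visited so far: [27, 49, 48, 37, 31]
Result: [27, 49, 48, 37, 31]


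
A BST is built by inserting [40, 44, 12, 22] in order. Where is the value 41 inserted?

Starting tree (level order): [40, 12, 44, None, 22]
Insertion path: 40 -> 44
Result: insert 41 as left child of 44
Final tree (level order): [40, 12, 44, None, 22, 41]


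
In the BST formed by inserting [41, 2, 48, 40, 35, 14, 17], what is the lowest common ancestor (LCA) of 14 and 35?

Tree insertion order: [41, 2, 48, 40, 35, 14, 17]
Tree (level-order array): [41, 2, 48, None, 40, None, None, 35, None, 14, None, None, 17]
In a BST, the LCA of p=14, q=35 is the first node v on the
root-to-leaf path with p <= v <= q (go left if both < v, right if both > v).
Walk from root:
  at 41: both 14 and 35 < 41, go left
  at 2: both 14 and 35 > 2, go right
  at 40: both 14 and 35 < 40, go left
  at 35: 14 <= 35 <= 35, this is the LCA
LCA = 35


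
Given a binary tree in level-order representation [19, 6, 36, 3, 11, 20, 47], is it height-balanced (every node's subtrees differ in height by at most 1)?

Tree (level-order array): [19, 6, 36, 3, 11, 20, 47]
Definition: a tree is height-balanced if, at every node, |h(left) - h(right)| <= 1 (empty subtree has height -1).
Bottom-up per-node check:
  node 3: h_left=-1, h_right=-1, diff=0 [OK], height=0
  node 11: h_left=-1, h_right=-1, diff=0 [OK], height=0
  node 6: h_left=0, h_right=0, diff=0 [OK], height=1
  node 20: h_left=-1, h_right=-1, diff=0 [OK], height=0
  node 47: h_left=-1, h_right=-1, diff=0 [OK], height=0
  node 36: h_left=0, h_right=0, diff=0 [OK], height=1
  node 19: h_left=1, h_right=1, diff=0 [OK], height=2
All nodes satisfy the balance condition.
Result: Balanced


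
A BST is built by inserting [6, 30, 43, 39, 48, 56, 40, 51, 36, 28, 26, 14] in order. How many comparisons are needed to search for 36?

Search path for 36: 6 -> 30 -> 43 -> 39 -> 36
Found: True
Comparisons: 5


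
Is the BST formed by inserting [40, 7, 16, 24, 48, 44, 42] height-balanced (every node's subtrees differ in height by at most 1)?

Tree (level-order array): [40, 7, 48, None, 16, 44, None, None, 24, 42]
Definition: a tree is height-balanced if, at every node, |h(left) - h(right)| <= 1 (empty subtree has height -1).
Bottom-up per-node check:
  node 24: h_left=-1, h_right=-1, diff=0 [OK], height=0
  node 16: h_left=-1, h_right=0, diff=1 [OK], height=1
  node 7: h_left=-1, h_right=1, diff=2 [FAIL (|-1-1|=2 > 1)], height=2
  node 42: h_left=-1, h_right=-1, diff=0 [OK], height=0
  node 44: h_left=0, h_right=-1, diff=1 [OK], height=1
  node 48: h_left=1, h_right=-1, diff=2 [FAIL (|1--1|=2 > 1)], height=2
  node 40: h_left=2, h_right=2, diff=0 [OK], height=3
Node 7 violates the condition: |-1 - 1| = 2 > 1.
Result: Not balanced


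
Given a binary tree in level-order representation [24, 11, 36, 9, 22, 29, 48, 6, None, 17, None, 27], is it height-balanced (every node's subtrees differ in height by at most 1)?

Tree (level-order array): [24, 11, 36, 9, 22, 29, 48, 6, None, 17, None, 27]
Definition: a tree is height-balanced if, at every node, |h(left) - h(right)| <= 1 (empty subtree has height -1).
Bottom-up per-node check:
  node 6: h_left=-1, h_right=-1, diff=0 [OK], height=0
  node 9: h_left=0, h_right=-1, diff=1 [OK], height=1
  node 17: h_left=-1, h_right=-1, diff=0 [OK], height=0
  node 22: h_left=0, h_right=-1, diff=1 [OK], height=1
  node 11: h_left=1, h_right=1, diff=0 [OK], height=2
  node 27: h_left=-1, h_right=-1, diff=0 [OK], height=0
  node 29: h_left=0, h_right=-1, diff=1 [OK], height=1
  node 48: h_left=-1, h_right=-1, diff=0 [OK], height=0
  node 36: h_left=1, h_right=0, diff=1 [OK], height=2
  node 24: h_left=2, h_right=2, diff=0 [OK], height=3
All nodes satisfy the balance condition.
Result: Balanced


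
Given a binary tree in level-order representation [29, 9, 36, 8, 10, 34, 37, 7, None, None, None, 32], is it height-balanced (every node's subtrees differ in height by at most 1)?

Tree (level-order array): [29, 9, 36, 8, 10, 34, 37, 7, None, None, None, 32]
Definition: a tree is height-balanced if, at every node, |h(left) - h(right)| <= 1 (empty subtree has height -1).
Bottom-up per-node check:
  node 7: h_left=-1, h_right=-1, diff=0 [OK], height=0
  node 8: h_left=0, h_right=-1, diff=1 [OK], height=1
  node 10: h_left=-1, h_right=-1, diff=0 [OK], height=0
  node 9: h_left=1, h_right=0, diff=1 [OK], height=2
  node 32: h_left=-1, h_right=-1, diff=0 [OK], height=0
  node 34: h_left=0, h_right=-1, diff=1 [OK], height=1
  node 37: h_left=-1, h_right=-1, diff=0 [OK], height=0
  node 36: h_left=1, h_right=0, diff=1 [OK], height=2
  node 29: h_left=2, h_right=2, diff=0 [OK], height=3
All nodes satisfy the balance condition.
Result: Balanced


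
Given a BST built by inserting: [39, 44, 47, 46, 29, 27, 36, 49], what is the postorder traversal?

Tree insertion order: [39, 44, 47, 46, 29, 27, 36, 49]
Tree (level-order array): [39, 29, 44, 27, 36, None, 47, None, None, None, None, 46, 49]
Postorder traversal: [27, 36, 29, 46, 49, 47, 44, 39]


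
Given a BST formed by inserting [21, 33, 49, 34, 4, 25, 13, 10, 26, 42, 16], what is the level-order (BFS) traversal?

Tree insertion order: [21, 33, 49, 34, 4, 25, 13, 10, 26, 42, 16]
Tree (level-order array): [21, 4, 33, None, 13, 25, 49, 10, 16, None, 26, 34, None, None, None, None, None, None, None, None, 42]
BFS from the root, enqueuing left then right child of each popped node:
  queue [21] -> pop 21, enqueue [4, 33], visited so far: [21]
  queue [4, 33] -> pop 4, enqueue [13], visited so far: [21, 4]
  queue [33, 13] -> pop 33, enqueue [25, 49], visited so far: [21, 4, 33]
  queue [13, 25, 49] -> pop 13, enqueue [10, 16], visited so far: [21, 4, 33, 13]
  queue [25, 49, 10, 16] -> pop 25, enqueue [26], visited so far: [21, 4, 33, 13, 25]
  queue [49, 10, 16, 26] -> pop 49, enqueue [34], visited so far: [21, 4, 33, 13, 25, 49]
  queue [10, 16, 26, 34] -> pop 10, enqueue [none], visited so far: [21, 4, 33, 13, 25, 49, 10]
  queue [16, 26, 34] -> pop 16, enqueue [none], visited so far: [21, 4, 33, 13, 25, 49, 10, 16]
  queue [26, 34] -> pop 26, enqueue [none], visited so far: [21, 4, 33, 13, 25, 49, 10, 16, 26]
  queue [34] -> pop 34, enqueue [42], visited so far: [21, 4, 33, 13, 25, 49, 10, 16, 26, 34]
  queue [42] -> pop 42, enqueue [none], visited so far: [21, 4, 33, 13, 25, 49, 10, 16, 26, 34, 42]
Result: [21, 4, 33, 13, 25, 49, 10, 16, 26, 34, 42]


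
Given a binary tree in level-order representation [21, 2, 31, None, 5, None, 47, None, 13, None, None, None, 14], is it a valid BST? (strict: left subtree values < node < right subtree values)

Level-order array: [21, 2, 31, None, 5, None, 47, None, 13, None, None, None, 14]
Validate using subtree bounds (lo, hi): at each node, require lo < value < hi,
then recurse left with hi=value and right with lo=value.
Preorder trace (stopping at first violation):
  at node 21 with bounds (-inf, +inf): OK
  at node 2 with bounds (-inf, 21): OK
  at node 5 with bounds (2, 21): OK
  at node 13 with bounds (5, 21): OK
  at node 14 with bounds (13, 21): OK
  at node 31 with bounds (21, +inf): OK
  at node 47 with bounds (31, +inf): OK
No violation found at any node.
Result: Valid BST


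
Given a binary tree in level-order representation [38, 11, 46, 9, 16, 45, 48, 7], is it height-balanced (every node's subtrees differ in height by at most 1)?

Tree (level-order array): [38, 11, 46, 9, 16, 45, 48, 7]
Definition: a tree is height-balanced if, at every node, |h(left) - h(right)| <= 1 (empty subtree has height -1).
Bottom-up per-node check:
  node 7: h_left=-1, h_right=-1, diff=0 [OK], height=0
  node 9: h_left=0, h_right=-1, diff=1 [OK], height=1
  node 16: h_left=-1, h_right=-1, diff=0 [OK], height=0
  node 11: h_left=1, h_right=0, diff=1 [OK], height=2
  node 45: h_left=-1, h_right=-1, diff=0 [OK], height=0
  node 48: h_left=-1, h_right=-1, diff=0 [OK], height=0
  node 46: h_left=0, h_right=0, diff=0 [OK], height=1
  node 38: h_left=2, h_right=1, diff=1 [OK], height=3
All nodes satisfy the balance condition.
Result: Balanced


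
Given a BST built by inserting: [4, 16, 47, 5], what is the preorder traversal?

Tree insertion order: [4, 16, 47, 5]
Tree (level-order array): [4, None, 16, 5, 47]
Preorder traversal: [4, 16, 5, 47]


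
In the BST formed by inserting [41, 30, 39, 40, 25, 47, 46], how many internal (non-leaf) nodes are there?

Tree built from: [41, 30, 39, 40, 25, 47, 46]
Tree (level-order array): [41, 30, 47, 25, 39, 46, None, None, None, None, 40]
Rule: An internal node has at least one child.
Per-node child counts:
  node 41: 2 child(ren)
  node 30: 2 child(ren)
  node 25: 0 child(ren)
  node 39: 1 child(ren)
  node 40: 0 child(ren)
  node 47: 1 child(ren)
  node 46: 0 child(ren)
Matching nodes: [41, 30, 39, 47]
Count of internal (non-leaf) nodes: 4


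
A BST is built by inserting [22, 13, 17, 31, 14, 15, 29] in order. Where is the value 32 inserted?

Starting tree (level order): [22, 13, 31, None, 17, 29, None, 14, None, None, None, None, 15]
Insertion path: 22 -> 31
Result: insert 32 as right child of 31
Final tree (level order): [22, 13, 31, None, 17, 29, 32, 14, None, None, None, None, None, None, 15]


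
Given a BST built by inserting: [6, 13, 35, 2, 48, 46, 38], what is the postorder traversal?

Tree insertion order: [6, 13, 35, 2, 48, 46, 38]
Tree (level-order array): [6, 2, 13, None, None, None, 35, None, 48, 46, None, 38]
Postorder traversal: [2, 38, 46, 48, 35, 13, 6]


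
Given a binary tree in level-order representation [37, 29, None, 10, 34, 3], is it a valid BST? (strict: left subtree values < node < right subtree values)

Level-order array: [37, 29, None, 10, 34, 3]
Validate using subtree bounds (lo, hi): at each node, require lo < value < hi,
then recurse left with hi=value and right with lo=value.
Preorder trace (stopping at first violation):
  at node 37 with bounds (-inf, +inf): OK
  at node 29 with bounds (-inf, 37): OK
  at node 10 with bounds (-inf, 29): OK
  at node 3 with bounds (-inf, 10): OK
  at node 34 with bounds (29, 37): OK
No violation found at any node.
Result: Valid BST


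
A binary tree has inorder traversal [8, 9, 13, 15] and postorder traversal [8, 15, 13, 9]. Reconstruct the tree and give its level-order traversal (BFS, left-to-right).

Inorder:   [8, 9, 13, 15]
Postorder: [8, 15, 13, 9]
Algorithm: postorder visits root last, so walk postorder right-to-left;
each value is the root of the current inorder slice — split it at that
value, recurse on the right subtree first, then the left.
Recursive splits:
  root=9; inorder splits into left=[8], right=[13, 15]
  root=13; inorder splits into left=[], right=[15]
  root=15; inorder splits into left=[], right=[]
  root=8; inorder splits into left=[], right=[]
Reconstructed level-order: [9, 8, 13, 15]


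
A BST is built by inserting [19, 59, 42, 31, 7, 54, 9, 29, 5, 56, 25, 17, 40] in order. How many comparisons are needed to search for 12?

Search path for 12: 19 -> 7 -> 9 -> 17
Found: False
Comparisons: 4


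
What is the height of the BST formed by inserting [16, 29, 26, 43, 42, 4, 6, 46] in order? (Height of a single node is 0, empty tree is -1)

Insertion order: [16, 29, 26, 43, 42, 4, 6, 46]
Tree (level-order array): [16, 4, 29, None, 6, 26, 43, None, None, None, None, 42, 46]
Compute height bottom-up (empty subtree = -1):
  height(6) = 1 + max(-1, -1) = 0
  height(4) = 1 + max(-1, 0) = 1
  height(26) = 1 + max(-1, -1) = 0
  height(42) = 1 + max(-1, -1) = 0
  height(46) = 1 + max(-1, -1) = 0
  height(43) = 1 + max(0, 0) = 1
  height(29) = 1 + max(0, 1) = 2
  height(16) = 1 + max(1, 2) = 3
Height = 3


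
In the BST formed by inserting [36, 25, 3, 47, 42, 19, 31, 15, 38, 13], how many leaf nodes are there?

Tree built from: [36, 25, 3, 47, 42, 19, 31, 15, 38, 13]
Tree (level-order array): [36, 25, 47, 3, 31, 42, None, None, 19, None, None, 38, None, 15, None, None, None, 13]
Rule: A leaf has 0 children.
Per-node child counts:
  node 36: 2 child(ren)
  node 25: 2 child(ren)
  node 3: 1 child(ren)
  node 19: 1 child(ren)
  node 15: 1 child(ren)
  node 13: 0 child(ren)
  node 31: 0 child(ren)
  node 47: 1 child(ren)
  node 42: 1 child(ren)
  node 38: 0 child(ren)
Matching nodes: [13, 31, 38]
Count of leaf nodes: 3


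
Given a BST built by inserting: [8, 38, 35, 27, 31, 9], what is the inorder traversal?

Tree insertion order: [8, 38, 35, 27, 31, 9]
Tree (level-order array): [8, None, 38, 35, None, 27, None, 9, 31]
Inorder traversal: [8, 9, 27, 31, 35, 38]


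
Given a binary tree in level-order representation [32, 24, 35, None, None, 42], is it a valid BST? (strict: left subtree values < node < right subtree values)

Level-order array: [32, 24, 35, None, None, 42]
Validate using subtree bounds (lo, hi): at each node, require lo < value < hi,
then recurse left with hi=value and right with lo=value.
Preorder trace (stopping at first violation):
  at node 32 with bounds (-inf, +inf): OK
  at node 24 with bounds (-inf, 32): OK
  at node 35 with bounds (32, +inf): OK
  at node 42 with bounds (32, 35): VIOLATION
Node 42 violates its bound: not (32 < 42 < 35).
Result: Not a valid BST


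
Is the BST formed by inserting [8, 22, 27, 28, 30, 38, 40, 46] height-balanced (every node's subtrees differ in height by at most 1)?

Tree (level-order array): [8, None, 22, None, 27, None, 28, None, 30, None, 38, None, 40, None, 46]
Definition: a tree is height-balanced if, at every node, |h(left) - h(right)| <= 1 (empty subtree has height -1).
Bottom-up per-node check:
  node 46: h_left=-1, h_right=-1, diff=0 [OK], height=0
  node 40: h_left=-1, h_right=0, diff=1 [OK], height=1
  node 38: h_left=-1, h_right=1, diff=2 [FAIL (|-1-1|=2 > 1)], height=2
  node 30: h_left=-1, h_right=2, diff=3 [FAIL (|-1-2|=3 > 1)], height=3
  node 28: h_left=-1, h_right=3, diff=4 [FAIL (|-1-3|=4 > 1)], height=4
  node 27: h_left=-1, h_right=4, diff=5 [FAIL (|-1-4|=5 > 1)], height=5
  node 22: h_left=-1, h_right=5, diff=6 [FAIL (|-1-5|=6 > 1)], height=6
  node 8: h_left=-1, h_right=6, diff=7 [FAIL (|-1-6|=7 > 1)], height=7
Node 38 violates the condition: |-1 - 1| = 2 > 1.
Result: Not balanced


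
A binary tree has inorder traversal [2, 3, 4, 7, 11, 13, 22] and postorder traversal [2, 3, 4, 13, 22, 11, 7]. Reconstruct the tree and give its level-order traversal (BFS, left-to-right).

Inorder:   [2, 3, 4, 7, 11, 13, 22]
Postorder: [2, 3, 4, 13, 22, 11, 7]
Algorithm: postorder visits root last, so walk postorder right-to-left;
each value is the root of the current inorder slice — split it at that
value, recurse on the right subtree first, then the left.
Recursive splits:
  root=7; inorder splits into left=[2, 3, 4], right=[11, 13, 22]
  root=11; inorder splits into left=[], right=[13, 22]
  root=22; inorder splits into left=[13], right=[]
  root=13; inorder splits into left=[], right=[]
  root=4; inorder splits into left=[2, 3], right=[]
  root=3; inorder splits into left=[2], right=[]
  root=2; inorder splits into left=[], right=[]
Reconstructed level-order: [7, 4, 11, 3, 22, 2, 13]


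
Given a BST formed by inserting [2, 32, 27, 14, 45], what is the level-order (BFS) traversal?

Tree insertion order: [2, 32, 27, 14, 45]
Tree (level-order array): [2, None, 32, 27, 45, 14]
BFS from the root, enqueuing left then right child of each popped node:
  queue [2] -> pop 2, enqueue [32], visited so far: [2]
  queue [32] -> pop 32, enqueue [27, 45], visited so far: [2, 32]
  queue [27, 45] -> pop 27, enqueue [14], visited so far: [2, 32, 27]
  queue [45, 14] -> pop 45, enqueue [none], visited so far: [2, 32, 27, 45]
  queue [14] -> pop 14, enqueue [none], visited so far: [2, 32, 27, 45, 14]
Result: [2, 32, 27, 45, 14]


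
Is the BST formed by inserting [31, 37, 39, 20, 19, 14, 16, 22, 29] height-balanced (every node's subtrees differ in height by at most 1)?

Tree (level-order array): [31, 20, 37, 19, 22, None, 39, 14, None, None, 29, None, None, None, 16]
Definition: a tree is height-balanced if, at every node, |h(left) - h(right)| <= 1 (empty subtree has height -1).
Bottom-up per-node check:
  node 16: h_left=-1, h_right=-1, diff=0 [OK], height=0
  node 14: h_left=-1, h_right=0, diff=1 [OK], height=1
  node 19: h_left=1, h_right=-1, diff=2 [FAIL (|1--1|=2 > 1)], height=2
  node 29: h_left=-1, h_right=-1, diff=0 [OK], height=0
  node 22: h_left=-1, h_right=0, diff=1 [OK], height=1
  node 20: h_left=2, h_right=1, diff=1 [OK], height=3
  node 39: h_left=-1, h_right=-1, diff=0 [OK], height=0
  node 37: h_left=-1, h_right=0, diff=1 [OK], height=1
  node 31: h_left=3, h_right=1, diff=2 [FAIL (|3-1|=2 > 1)], height=4
Node 19 violates the condition: |1 - -1| = 2 > 1.
Result: Not balanced


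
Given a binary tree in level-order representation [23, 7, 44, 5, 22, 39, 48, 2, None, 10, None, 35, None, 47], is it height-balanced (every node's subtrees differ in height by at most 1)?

Tree (level-order array): [23, 7, 44, 5, 22, 39, 48, 2, None, 10, None, 35, None, 47]
Definition: a tree is height-balanced if, at every node, |h(left) - h(right)| <= 1 (empty subtree has height -1).
Bottom-up per-node check:
  node 2: h_left=-1, h_right=-1, diff=0 [OK], height=0
  node 5: h_left=0, h_right=-1, diff=1 [OK], height=1
  node 10: h_left=-1, h_right=-1, diff=0 [OK], height=0
  node 22: h_left=0, h_right=-1, diff=1 [OK], height=1
  node 7: h_left=1, h_right=1, diff=0 [OK], height=2
  node 35: h_left=-1, h_right=-1, diff=0 [OK], height=0
  node 39: h_left=0, h_right=-1, diff=1 [OK], height=1
  node 47: h_left=-1, h_right=-1, diff=0 [OK], height=0
  node 48: h_left=0, h_right=-1, diff=1 [OK], height=1
  node 44: h_left=1, h_right=1, diff=0 [OK], height=2
  node 23: h_left=2, h_right=2, diff=0 [OK], height=3
All nodes satisfy the balance condition.
Result: Balanced


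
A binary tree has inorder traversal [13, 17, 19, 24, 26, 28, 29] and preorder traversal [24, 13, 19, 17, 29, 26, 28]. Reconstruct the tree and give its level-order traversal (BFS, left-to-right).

Inorder:  [13, 17, 19, 24, 26, 28, 29]
Preorder: [24, 13, 19, 17, 29, 26, 28]
Algorithm: preorder visits root first, so consume preorder in order;
for each root, split the current inorder slice at that value into
left-subtree inorder and right-subtree inorder, then recurse.
Recursive splits:
  root=24; inorder splits into left=[13, 17, 19], right=[26, 28, 29]
  root=13; inorder splits into left=[], right=[17, 19]
  root=19; inorder splits into left=[17], right=[]
  root=17; inorder splits into left=[], right=[]
  root=29; inorder splits into left=[26, 28], right=[]
  root=26; inorder splits into left=[], right=[28]
  root=28; inorder splits into left=[], right=[]
Reconstructed level-order: [24, 13, 29, 19, 26, 17, 28]


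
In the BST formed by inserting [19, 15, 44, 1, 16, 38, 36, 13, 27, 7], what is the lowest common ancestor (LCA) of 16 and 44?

Tree insertion order: [19, 15, 44, 1, 16, 38, 36, 13, 27, 7]
Tree (level-order array): [19, 15, 44, 1, 16, 38, None, None, 13, None, None, 36, None, 7, None, 27]
In a BST, the LCA of p=16, q=44 is the first node v on the
root-to-leaf path with p <= v <= q (go left if both < v, right if both > v).
Walk from root:
  at 19: 16 <= 19 <= 44, this is the LCA
LCA = 19


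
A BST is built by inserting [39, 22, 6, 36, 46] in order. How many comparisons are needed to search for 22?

Search path for 22: 39 -> 22
Found: True
Comparisons: 2


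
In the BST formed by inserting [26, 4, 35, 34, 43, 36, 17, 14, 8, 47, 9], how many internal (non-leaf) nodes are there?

Tree built from: [26, 4, 35, 34, 43, 36, 17, 14, 8, 47, 9]
Tree (level-order array): [26, 4, 35, None, 17, 34, 43, 14, None, None, None, 36, 47, 8, None, None, None, None, None, None, 9]
Rule: An internal node has at least one child.
Per-node child counts:
  node 26: 2 child(ren)
  node 4: 1 child(ren)
  node 17: 1 child(ren)
  node 14: 1 child(ren)
  node 8: 1 child(ren)
  node 9: 0 child(ren)
  node 35: 2 child(ren)
  node 34: 0 child(ren)
  node 43: 2 child(ren)
  node 36: 0 child(ren)
  node 47: 0 child(ren)
Matching nodes: [26, 4, 17, 14, 8, 35, 43]
Count of internal (non-leaf) nodes: 7


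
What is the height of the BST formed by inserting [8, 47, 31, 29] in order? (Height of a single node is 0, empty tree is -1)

Insertion order: [8, 47, 31, 29]
Tree (level-order array): [8, None, 47, 31, None, 29]
Compute height bottom-up (empty subtree = -1):
  height(29) = 1 + max(-1, -1) = 0
  height(31) = 1 + max(0, -1) = 1
  height(47) = 1 + max(1, -1) = 2
  height(8) = 1 + max(-1, 2) = 3
Height = 3


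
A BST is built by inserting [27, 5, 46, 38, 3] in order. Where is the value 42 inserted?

Starting tree (level order): [27, 5, 46, 3, None, 38]
Insertion path: 27 -> 46 -> 38
Result: insert 42 as right child of 38
Final tree (level order): [27, 5, 46, 3, None, 38, None, None, None, None, 42]


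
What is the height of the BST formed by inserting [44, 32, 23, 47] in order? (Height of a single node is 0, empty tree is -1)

Insertion order: [44, 32, 23, 47]
Tree (level-order array): [44, 32, 47, 23]
Compute height bottom-up (empty subtree = -1):
  height(23) = 1 + max(-1, -1) = 0
  height(32) = 1 + max(0, -1) = 1
  height(47) = 1 + max(-1, -1) = 0
  height(44) = 1 + max(1, 0) = 2
Height = 2


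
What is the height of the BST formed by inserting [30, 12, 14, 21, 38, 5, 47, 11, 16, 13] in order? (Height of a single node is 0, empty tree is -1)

Insertion order: [30, 12, 14, 21, 38, 5, 47, 11, 16, 13]
Tree (level-order array): [30, 12, 38, 5, 14, None, 47, None, 11, 13, 21, None, None, None, None, None, None, 16]
Compute height bottom-up (empty subtree = -1):
  height(11) = 1 + max(-1, -1) = 0
  height(5) = 1 + max(-1, 0) = 1
  height(13) = 1 + max(-1, -1) = 0
  height(16) = 1 + max(-1, -1) = 0
  height(21) = 1 + max(0, -1) = 1
  height(14) = 1 + max(0, 1) = 2
  height(12) = 1 + max(1, 2) = 3
  height(47) = 1 + max(-1, -1) = 0
  height(38) = 1 + max(-1, 0) = 1
  height(30) = 1 + max(3, 1) = 4
Height = 4


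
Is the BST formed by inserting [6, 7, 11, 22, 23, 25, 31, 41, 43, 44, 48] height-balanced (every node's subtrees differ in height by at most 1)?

Tree (level-order array): [6, None, 7, None, 11, None, 22, None, 23, None, 25, None, 31, None, 41, None, 43, None, 44, None, 48]
Definition: a tree is height-balanced if, at every node, |h(left) - h(right)| <= 1 (empty subtree has height -1).
Bottom-up per-node check:
  node 48: h_left=-1, h_right=-1, diff=0 [OK], height=0
  node 44: h_left=-1, h_right=0, diff=1 [OK], height=1
  node 43: h_left=-1, h_right=1, diff=2 [FAIL (|-1-1|=2 > 1)], height=2
  node 41: h_left=-1, h_right=2, diff=3 [FAIL (|-1-2|=3 > 1)], height=3
  node 31: h_left=-1, h_right=3, diff=4 [FAIL (|-1-3|=4 > 1)], height=4
  node 25: h_left=-1, h_right=4, diff=5 [FAIL (|-1-4|=5 > 1)], height=5
  node 23: h_left=-1, h_right=5, diff=6 [FAIL (|-1-5|=6 > 1)], height=6
  node 22: h_left=-1, h_right=6, diff=7 [FAIL (|-1-6|=7 > 1)], height=7
  node 11: h_left=-1, h_right=7, diff=8 [FAIL (|-1-7|=8 > 1)], height=8
  node 7: h_left=-1, h_right=8, diff=9 [FAIL (|-1-8|=9 > 1)], height=9
  node 6: h_left=-1, h_right=9, diff=10 [FAIL (|-1-9|=10 > 1)], height=10
Node 43 violates the condition: |-1 - 1| = 2 > 1.
Result: Not balanced


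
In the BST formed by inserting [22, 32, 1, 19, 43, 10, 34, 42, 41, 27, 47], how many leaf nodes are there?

Tree built from: [22, 32, 1, 19, 43, 10, 34, 42, 41, 27, 47]
Tree (level-order array): [22, 1, 32, None, 19, 27, 43, 10, None, None, None, 34, 47, None, None, None, 42, None, None, 41]
Rule: A leaf has 0 children.
Per-node child counts:
  node 22: 2 child(ren)
  node 1: 1 child(ren)
  node 19: 1 child(ren)
  node 10: 0 child(ren)
  node 32: 2 child(ren)
  node 27: 0 child(ren)
  node 43: 2 child(ren)
  node 34: 1 child(ren)
  node 42: 1 child(ren)
  node 41: 0 child(ren)
  node 47: 0 child(ren)
Matching nodes: [10, 27, 41, 47]
Count of leaf nodes: 4


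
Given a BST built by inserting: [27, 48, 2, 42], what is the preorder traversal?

Tree insertion order: [27, 48, 2, 42]
Tree (level-order array): [27, 2, 48, None, None, 42]
Preorder traversal: [27, 2, 48, 42]


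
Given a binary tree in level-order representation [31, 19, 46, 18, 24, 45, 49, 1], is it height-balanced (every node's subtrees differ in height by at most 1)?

Tree (level-order array): [31, 19, 46, 18, 24, 45, 49, 1]
Definition: a tree is height-balanced if, at every node, |h(left) - h(right)| <= 1 (empty subtree has height -1).
Bottom-up per-node check:
  node 1: h_left=-1, h_right=-1, diff=0 [OK], height=0
  node 18: h_left=0, h_right=-1, diff=1 [OK], height=1
  node 24: h_left=-1, h_right=-1, diff=0 [OK], height=0
  node 19: h_left=1, h_right=0, diff=1 [OK], height=2
  node 45: h_left=-1, h_right=-1, diff=0 [OK], height=0
  node 49: h_left=-1, h_right=-1, diff=0 [OK], height=0
  node 46: h_left=0, h_right=0, diff=0 [OK], height=1
  node 31: h_left=2, h_right=1, diff=1 [OK], height=3
All nodes satisfy the balance condition.
Result: Balanced


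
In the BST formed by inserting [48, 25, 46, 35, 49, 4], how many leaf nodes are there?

Tree built from: [48, 25, 46, 35, 49, 4]
Tree (level-order array): [48, 25, 49, 4, 46, None, None, None, None, 35]
Rule: A leaf has 0 children.
Per-node child counts:
  node 48: 2 child(ren)
  node 25: 2 child(ren)
  node 4: 0 child(ren)
  node 46: 1 child(ren)
  node 35: 0 child(ren)
  node 49: 0 child(ren)
Matching nodes: [4, 35, 49]
Count of leaf nodes: 3


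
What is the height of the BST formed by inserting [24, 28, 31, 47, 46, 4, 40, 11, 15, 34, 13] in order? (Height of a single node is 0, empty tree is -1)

Insertion order: [24, 28, 31, 47, 46, 4, 40, 11, 15, 34, 13]
Tree (level-order array): [24, 4, 28, None, 11, None, 31, None, 15, None, 47, 13, None, 46, None, None, None, 40, None, 34]
Compute height bottom-up (empty subtree = -1):
  height(13) = 1 + max(-1, -1) = 0
  height(15) = 1 + max(0, -1) = 1
  height(11) = 1 + max(-1, 1) = 2
  height(4) = 1 + max(-1, 2) = 3
  height(34) = 1 + max(-1, -1) = 0
  height(40) = 1 + max(0, -1) = 1
  height(46) = 1 + max(1, -1) = 2
  height(47) = 1 + max(2, -1) = 3
  height(31) = 1 + max(-1, 3) = 4
  height(28) = 1 + max(-1, 4) = 5
  height(24) = 1 + max(3, 5) = 6
Height = 6


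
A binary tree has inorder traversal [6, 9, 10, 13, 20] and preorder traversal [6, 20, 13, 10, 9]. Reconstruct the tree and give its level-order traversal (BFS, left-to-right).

Inorder:  [6, 9, 10, 13, 20]
Preorder: [6, 20, 13, 10, 9]
Algorithm: preorder visits root first, so consume preorder in order;
for each root, split the current inorder slice at that value into
left-subtree inorder and right-subtree inorder, then recurse.
Recursive splits:
  root=6; inorder splits into left=[], right=[9, 10, 13, 20]
  root=20; inorder splits into left=[9, 10, 13], right=[]
  root=13; inorder splits into left=[9, 10], right=[]
  root=10; inorder splits into left=[9], right=[]
  root=9; inorder splits into left=[], right=[]
Reconstructed level-order: [6, 20, 13, 10, 9]


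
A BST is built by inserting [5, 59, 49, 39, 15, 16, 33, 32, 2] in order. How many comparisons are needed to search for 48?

Search path for 48: 5 -> 59 -> 49 -> 39
Found: False
Comparisons: 4


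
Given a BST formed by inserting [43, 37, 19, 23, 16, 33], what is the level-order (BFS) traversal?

Tree insertion order: [43, 37, 19, 23, 16, 33]
Tree (level-order array): [43, 37, None, 19, None, 16, 23, None, None, None, 33]
BFS from the root, enqueuing left then right child of each popped node:
  queue [43] -> pop 43, enqueue [37], visited so far: [43]
  queue [37] -> pop 37, enqueue [19], visited so far: [43, 37]
  queue [19] -> pop 19, enqueue [16, 23], visited so far: [43, 37, 19]
  queue [16, 23] -> pop 16, enqueue [none], visited so far: [43, 37, 19, 16]
  queue [23] -> pop 23, enqueue [33], visited so far: [43, 37, 19, 16, 23]
  queue [33] -> pop 33, enqueue [none], visited so far: [43, 37, 19, 16, 23, 33]
Result: [43, 37, 19, 16, 23, 33]


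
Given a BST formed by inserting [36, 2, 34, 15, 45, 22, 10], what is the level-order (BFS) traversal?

Tree insertion order: [36, 2, 34, 15, 45, 22, 10]
Tree (level-order array): [36, 2, 45, None, 34, None, None, 15, None, 10, 22]
BFS from the root, enqueuing left then right child of each popped node:
  queue [36] -> pop 36, enqueue [2, 45], visited so far: [36]
  queue [2, 45] -> pop 2, enqueue [34], visited so far: [36, 2]
  queue [45, 34] -> pop 45, enqueue [none], visited so far: [36, 2, 45]
  queue [34] -> pop 34, enqueue [15], visited so far: [36, 2, 45, 34]
  queue [15] -> pop 15, enqueue [10, 22], visited so far: [36, 2, 45, 34, 15]
  queue [10, 22] -> pop 10, enqueue [none], visited so far: [36, 2, 45, 34, 15, 10]
  queue [22] -> pop 22, enqueue [none], visited so far: [36, 2, 45, 34, 15, 10, 22]
Result: [36, 2, 45, 34, 15, 10, 22]


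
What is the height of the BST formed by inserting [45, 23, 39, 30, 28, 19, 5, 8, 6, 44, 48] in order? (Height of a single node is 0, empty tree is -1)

Insertion order: [45, 23, 39, 30, 28, 19, 5, 8, 6, 44, 48]
Tree (level-order array): [45, 23, 48, 19, 39, None, None, 5, None, 30, 44, None, 8, 28, None, None, None, 6]
Compute height bottom-up (empty subtree = -1):
  height(6) = 1 + max(-1, -1) = 0
  height(8) = 1 + max(0, -1) = 1
  height(5) = 1 + max(-1, 1) = 2
  height(19) = 1 + max(2, -1) = 3
  height(28) = 1 + max(-1, -1) = 0
  height(30) = 1 + max(0, -1) = 1
  height(44) = 1 + max(-1, -1) = 0
  height(39) = 1 + max(1, 0) = 2
  height(23) = 1 + max(3, 2) = 4
  height(48) = 1 + max(-1, -1) = 0
  height(45) = 1 + max(4, 0) = 5
Height = 5


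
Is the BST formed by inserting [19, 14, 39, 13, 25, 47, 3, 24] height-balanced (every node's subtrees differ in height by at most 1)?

Tree (level-order array): [19, 14, 39, 13, None, 25, 47, 3, None, 24]
Definition: a tree is height-balanced if, at every node, |h(left) - h(right)| <= 1 (empty subtree has height -1).
Bottom-up per-node check:
  node 3: h_left=-1, h_right=-1, diff=0 [OK], height=0
  node 13: h_left=0, h_right=-1, diff=1 [OK], height=1
  node 14: h_left=1, h_right=-1, diff=2 [FAIL (|1--1|=2 > 1)], height=2
  node 24: h_left=-1, h_right=-1, diff=0 [OK], height=0
  node 25: h_left=0, h_right=-1, diff=1 [OK], height=1
  node 47: h_left=-1, h_right=-1, diff=0 [OK], height=0
  node 39: h_left=1, h_right=0, diff=1 [OK], height=2
  node 19: h_left=2, h_right=2, diff=0 [OK], height=3
Node 14 violates the condition: |1 - -1| = 2 > 1.
Result: Not balanced


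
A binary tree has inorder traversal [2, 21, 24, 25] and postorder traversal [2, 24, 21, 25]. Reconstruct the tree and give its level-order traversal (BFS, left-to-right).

Inorder:   [2, 21, 24, 25]
Postorder: [2, 24, 21, 25]
Algorithm: postorder visits root last, so walk postorder right-to-left;
each value is the root of the current inorder slice — split it at that
value, recurse on the right subtree first, then the left.
Recursive splits:
  root=25; inorder splits into left=[2, 21, 24], right=[]
  root=21; inorder splits into left=[2], right=[24]
  root=24; inorder splits into left=[], right=[]
  root=2; inorder splits into left=[], right=[]
Reconstructed level-order: [25, 21, 2, 24]


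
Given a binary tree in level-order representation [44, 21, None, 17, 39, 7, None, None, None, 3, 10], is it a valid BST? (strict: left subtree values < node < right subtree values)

Level-order array: [44, 21, None, 17, 39, 7, None, None, None, 3, 10]
Validate using subtree bounds (lo, hi): at each node, require lo < value < hi,
then recurse left with hi=value and right with lo=value.
Preorder trace (stopping at first violation):
  at node 44 with bounds (-inf, +inf): OK
  at node 21 with bounds (-inf, 44): OK
  at node 17 with bounds (-inf, 21): OK
  at node 7 with bounds (-inf, 17): OK
  at node 3 with bounds (-inf, 7): OK
  at node 10 with bounds (7, 17): OK
  at node 39 with bounds (21, 44): OK
No violation found at any node.
Result: Valid BST


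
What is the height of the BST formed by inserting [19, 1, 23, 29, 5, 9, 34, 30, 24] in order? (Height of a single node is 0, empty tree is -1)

Insertion order: [19, 1, 23, 29, 5, 9, 34, 30, 24]
Tree (level-order array): [19, 1, 23, None, 5, None, 29, None, 9, 24, 34, None, None, None, None, 30]
Compute height bottom-up (empty subtree = -1):
  height(9) = 1 + max(-1, -1) = 0
  height(5) = 1 + max(-1, 0) = 1
  height(1) = 1 + max(-1, 1) = 2
  height(24) = 1 + max(-1, -1) = 0
  height(30) = 1 + max(-1, -1) = 0
  height(34) = 1 + max(0, -1) = 1
  height(29) = 1 + max(0, 1) = 2
  height(23) = 1 + max(-1, 2) = 3
  height(19) = 1 + max(2, 3) = 4
Height = 4


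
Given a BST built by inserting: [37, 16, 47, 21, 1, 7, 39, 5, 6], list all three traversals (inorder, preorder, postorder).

Tree insertion order: [37, 16, 47, 21, 1, 7, 39, 5, 6]
Tree (level-order array): [37, 16, 47, 1, 21, 39, None, None, 7, None, None, None, None, 5, None, None, 6]
Inorder (L, root, R): [1, 5, 6, 7, 16, 21, 37, 39, 47]
Preorder (root, L, R): [37, 16, 1, 7, 5, 6, 21, 47, 39]
Postorder (L, R, root): [6, 5, 7, 1, 21, 16, 39, 47, 37]


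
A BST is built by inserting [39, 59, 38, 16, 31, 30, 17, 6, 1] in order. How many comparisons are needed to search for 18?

Search path for 18: 39 -> 38 -> 16 -> 31 -> 30 -> 17
Found: False
Comparisons: 6


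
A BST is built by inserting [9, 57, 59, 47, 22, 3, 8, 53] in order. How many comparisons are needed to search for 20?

Search path for 20: 9 -> 57 -> 47 -> 22
Found: False
Comparisons: 4


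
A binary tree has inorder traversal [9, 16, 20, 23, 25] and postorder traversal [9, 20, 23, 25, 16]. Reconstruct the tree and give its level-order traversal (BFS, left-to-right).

Inorder:   [9, 16, 20, 23, 25]
Postorder: [9, 20, 23, 25, 16]
Algorithm: postorder visits root last, so walk postorder right-to-left;
each value is the root of the current inorder slice — split it at that
value, recurse on the right subtree first, then the left.
Recursive splits:
  root=16; inorder splits into left=[9], right=[20, 23, 25]
  root=25; inorder splits into left=[20, 23], right=[]
  root=23; inorder splits into left=[20], right=[]
  root=20; inorder splits into left=[], right=[]
  root=9; inorder splits into left=[], right=[]
Reconstructed level-order: [16, 9, 25, 23, 20]


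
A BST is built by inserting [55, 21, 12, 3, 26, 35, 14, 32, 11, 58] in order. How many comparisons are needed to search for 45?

Search path for 45: 55 -> 21 -> 26 -> 35
Found: False
Comparisons: 4


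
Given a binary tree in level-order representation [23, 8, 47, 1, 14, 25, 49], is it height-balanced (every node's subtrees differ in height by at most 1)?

Tree (level-order array): [23, 8, 47, 1, 14, 25, 49]
Definition: a tree is height-balanced if, at every node, |h(left) - h(right)| <= 1 (empty subtree has height -1).
Bottom-up per-node check:
  node 1: h_left=-1, h_right=-1, diff=0 [OK], height=0
  node 14: h_left=-1, h_right=-1, diff=0 [OK], height=0
  node 8: h_left=0, h_right=0, diff=0 [OK], height=1
  node 25: h_left=-1, h_right=-1, diff=0 [OK], height=0
  node 49: h_left=-1, h_right=-1, diff=0 [OK], height=0
  node 47: h_left=0, h_right=0, diff=0 [OK], height=1
  node 23: h_left=1, h_right=1, diff=0 [OK], height=2
All nodes satisfy the balance condition.
Result: Balanced


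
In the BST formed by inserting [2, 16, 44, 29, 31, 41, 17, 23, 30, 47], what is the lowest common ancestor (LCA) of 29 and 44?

Tree insertion order: [2, 16, 44, 29, 31, 41, 17, 23, 30, 47]
Tree (level-order array): [2, None, 16, None, 44, 29, 47, 17, 31, None, None, None, 23, 30, 41]
In a BST, the LCA of p=29, q=44 is the first node v on the
root-to-leaf path with p <= v <= q (go left if both < v, right if both > v).
Walk from root:
  at 2: both 29 and 44 > 2, go right
  at 16: both 29 and 44 > 16, go right
  at 44: 29 <= 44 <= 44, this is the LCA
LCA = 44


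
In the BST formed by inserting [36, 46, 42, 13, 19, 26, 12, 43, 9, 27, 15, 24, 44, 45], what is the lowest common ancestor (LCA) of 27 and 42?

Tree insertion order: [36, 46, 42, 13, 19, 26, 12, 43, 9, 27, 15, 24, 44, 45]
Tree (level-order array): [36, 13, 46, 12, 19, 42, None, 9, None, 15, 26, None, 43, None, None, None, None, 24, 27, None, 44, None, None, None, None, None, 45]
In a BST, the LCA of p=27, q=42 is the first node v on the
root-to-leaf path with p <= v <= q (go left if both < v, right if both > v).
Walk from root:
  at 36: 27 <= 36 <= 42, this is the LCA
LCA = 36


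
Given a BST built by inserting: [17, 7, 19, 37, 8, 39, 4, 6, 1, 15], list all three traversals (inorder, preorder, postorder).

Tree insertion order: [17, 7, 19, 37, 8, 39, 4, 6, 1, 15]
Tree (level-order array): [17, 7, 19, 4, 8, None, 37, 1, 6, None, 15, None, 39]
Inorder (L, root, R): [1, 4, 6, 7, 8, 15, 17, 19, 37, 39]
Preorder (root, L, R): [17, 7, 4, 1, 6, 8, 15, 19, 37, 39]
Postorder (L, R, root): [1, 6, 4, 15, 8, 7, 39, 37, 19, 17]


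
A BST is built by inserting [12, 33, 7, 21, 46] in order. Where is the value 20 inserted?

Starting tree (level order): [12, 7, 33, None, None, 21, 46]
Insertion path: 12 -> 33 -> 21
Result: insert 20 as left child of 21
Final tree (level order): [12, 7, 33, None, None, 21, 46, 20]


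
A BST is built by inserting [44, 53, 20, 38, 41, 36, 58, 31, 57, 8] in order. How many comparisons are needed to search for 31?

Search path for 31: 44 -> 20 -> 38 -> 36 -> 31
Found: True
Comparisons: 5


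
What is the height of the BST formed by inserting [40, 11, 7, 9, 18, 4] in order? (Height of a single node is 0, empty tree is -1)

Insertion order: [40, 11, 7, 9, 18, 4]
Tree (level-order array): [40, 11, None, 7, 18, 4, 9]
Compute height bottom-up (empty subtree = -1):
  height(4) = 1 + max(-1, -1) = 0
  height(9) = 1 + max(-1, -1) = 0
  height(7) = 1 + max(0, 0) = 1
  height(18) = 1 + max(-1, -1) = 0
  height(11) = 1 + max(1, 0) = 2
  height(40) = 1 + max(2, -1) = 3
Height = 3


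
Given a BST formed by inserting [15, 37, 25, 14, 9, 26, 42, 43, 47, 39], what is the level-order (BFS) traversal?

Tree insertion order: [15, 37, 25, 14, 9, 26, 42, 43, 47, 39]
Tree (level-order array): [15, 14, 37, 9, None, 25, 42, None, None, None, 26, 39, 43, None, None, None, None, None, 47]
BFS from the root, enqueuing left then right child of each popped node:
  queue [15] -> pop 15, enqueue [14, 37], visited so far: [15]
  queue [14, 37] -> pop 14, enqueue [9], visited so far: [15, 14]
  queue [37, 9] -> pop 37, enqueue [25, 42], visited so far: [15, 14, 37]
  queue [9, 25, 42] -> pop 9, enqueue [none], visited so far: [15, 14, 37, 9]
  queue [25, 42] -> pop 25, enqueue [26], visited so far: [15, 14, 37, 9, 25]
  queue [42, 26] -> pop 42, enqueue [39, 43], visited so far: [15, 14, 37, 9, 25, 42]
  queue [26, 39, 43] -> pop 26, enqueue [none], visited so far: [15, 14, 37, 9, 25, 42, 26]
  queue [39, 43] -> pop 39, enqueue [none], visited so far: [15, 14, 37, 9, 25, 42, 26, 39]
  queue [43] -> pop 43, enqueue [47], visited so far: [15, 14, 37, 9, 25, 42, 26, 39, 43]
  queue [47] -> pop 47, enqueue [none], visited so far: [15, 14, 37, 9, 25, 42, 26, 39, 43, 47]
Result: [15, 14, 37, 9, 25, 42, 26, 39, 43, 47]


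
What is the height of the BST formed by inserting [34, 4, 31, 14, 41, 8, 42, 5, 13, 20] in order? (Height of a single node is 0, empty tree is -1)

Insertion order: [34, 4, 31, 14, 41, 8, 42, 5, 13, 20]
Tree (level-order array): [34, 4, 41, None, 31, None, 42, 14, None, None, None, 8, 20, 5, 13]
Compute height bottom-up (empty subtree = -1):
  height(5) = 1 + max(-1, -1) = 0
  height(13) = 1 + max(-1, -1) = 0
  height(8) = 1 + max(0, 0) = 1
  height(20) = 1 + max(-1, -1) = 0
  height(14) = 1 + max(1, 0) = 2
  height(31) = 1 + max(2, -1) = 3
  height(4) = 1 + max(-1, 3) = 4
  height(42) = 1 + max(-1, -1) = 0
  height(41) = 1 + max(-1, 0) = 1
  height(34) = 1 + max(4, 1) = 5
Height = 5
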